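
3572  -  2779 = 793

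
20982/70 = 10491/35  =  299.74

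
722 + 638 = 1360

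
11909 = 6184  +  5725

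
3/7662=1/2554=0.00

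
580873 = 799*727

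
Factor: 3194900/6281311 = 74300/146077 =2^2*5^2 * 743^1 * 146077^ (-1 )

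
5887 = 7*841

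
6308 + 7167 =13475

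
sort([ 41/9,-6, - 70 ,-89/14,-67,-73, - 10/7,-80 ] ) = [ - 80, - 73,-70  , - 67, - 89/14,-6, - 10/7, 41/9 ] 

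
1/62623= 1/62623 = 0.00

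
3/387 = 1/129 = 0.01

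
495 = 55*9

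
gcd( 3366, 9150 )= 6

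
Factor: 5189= 5189^1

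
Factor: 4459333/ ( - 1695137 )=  - 29^( - 1)*58453^( - 1)*4459333^1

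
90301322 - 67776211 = 22525111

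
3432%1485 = 462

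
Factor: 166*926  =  2^2*83^1*463^1  =  153716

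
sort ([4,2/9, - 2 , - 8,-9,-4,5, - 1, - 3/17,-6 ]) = [ - 9, -8 , - 6, - 4, - 2, - 1, - 3/17 , 2/9, 4 , 5 ] 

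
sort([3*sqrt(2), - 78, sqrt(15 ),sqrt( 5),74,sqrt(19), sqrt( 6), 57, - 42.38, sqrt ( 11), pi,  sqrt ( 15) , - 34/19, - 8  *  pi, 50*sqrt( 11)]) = [-78,  -  42.38, - 8*pi, - 34/19, sqrt(5),sqrt( 6), pi,sqrt(11 ) , sqrt(  15),sqrt( 15 ), 3*sqrt( 2),  sqrt ( 19), 57, 74, 50*sqrt(11)]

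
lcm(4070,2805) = 207570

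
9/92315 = 9/92315 = 0.00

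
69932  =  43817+26115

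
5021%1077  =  713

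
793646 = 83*9562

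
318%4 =2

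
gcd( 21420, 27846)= 2142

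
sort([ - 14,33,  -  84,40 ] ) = [ - 84,-14, 33,  40 ]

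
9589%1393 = 1231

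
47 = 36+11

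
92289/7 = 92289/7 = 13184.14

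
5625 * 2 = 11250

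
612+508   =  1120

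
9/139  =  9/139 = 0.06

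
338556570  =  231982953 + 106573617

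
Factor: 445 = 5^1*89^1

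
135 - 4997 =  - 4862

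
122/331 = 122/331=0.37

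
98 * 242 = 23716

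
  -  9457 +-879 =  - 10336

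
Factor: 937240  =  2^3*5^1*23431^1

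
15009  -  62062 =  -47053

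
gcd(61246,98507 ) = 1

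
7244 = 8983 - 1739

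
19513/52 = 375+ 1/4= 375.25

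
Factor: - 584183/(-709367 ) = 419^( - 1)*1693^(-1 )*584183^1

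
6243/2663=6243/2663 =2.34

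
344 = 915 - 571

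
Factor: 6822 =2^1*3^2 * 379^1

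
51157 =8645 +42512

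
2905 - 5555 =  - 2650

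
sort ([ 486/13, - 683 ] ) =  [ - 683,486/13]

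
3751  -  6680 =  - 2929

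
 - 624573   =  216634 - 841207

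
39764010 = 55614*715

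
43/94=43/94 = 0.46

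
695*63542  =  44161690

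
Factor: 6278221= 53^1*118457^1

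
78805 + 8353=87158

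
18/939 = 6/313 = 0.02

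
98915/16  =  98915/16 = 6182.19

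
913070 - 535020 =378050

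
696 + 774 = 1470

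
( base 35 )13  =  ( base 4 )212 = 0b100110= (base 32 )16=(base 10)38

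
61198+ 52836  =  114034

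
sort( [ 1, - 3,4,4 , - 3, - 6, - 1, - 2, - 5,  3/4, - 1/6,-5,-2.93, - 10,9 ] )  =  [ - 10, - 6,- 5 , - 5, - 3, - 3, - 2.93, - 2, - 1, - 1/6,3/4, 1,4,4,9]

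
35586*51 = 1814886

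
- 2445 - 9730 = - 12175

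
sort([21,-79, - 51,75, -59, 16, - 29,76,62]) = [-79, - 59,-51, - 29,16 , 21,62, 75,76]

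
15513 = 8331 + 7182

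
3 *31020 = 93060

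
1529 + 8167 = 9696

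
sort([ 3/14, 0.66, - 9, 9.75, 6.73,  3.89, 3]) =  [-9, 3/14, 0.66,3, 3.89 , 6.73, 9.75]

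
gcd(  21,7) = 7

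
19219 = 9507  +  9712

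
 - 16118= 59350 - 75468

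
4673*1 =4673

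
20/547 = 20/547=0.04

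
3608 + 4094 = 7702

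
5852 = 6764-912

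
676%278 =120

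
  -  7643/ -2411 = 3 + 410/2411 = 3.17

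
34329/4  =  34329/4  =  8582.25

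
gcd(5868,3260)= 652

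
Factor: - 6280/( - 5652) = 10/9 =2^1 * 3^ (-2 )*5^1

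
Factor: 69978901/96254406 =2^ ( - 1 )*3^(  -  4)*594163^ ( - 1 )*69978901^1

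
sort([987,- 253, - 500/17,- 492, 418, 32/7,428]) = [-492,-253,-500/17,32/7,418, 428, 987]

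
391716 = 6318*62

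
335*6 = 2010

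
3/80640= 1/26880 = 0.00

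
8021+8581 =16602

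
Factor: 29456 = 2^4*7^1*263^1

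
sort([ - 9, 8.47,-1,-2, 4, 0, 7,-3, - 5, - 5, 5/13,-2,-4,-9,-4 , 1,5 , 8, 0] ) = [-9,  -  9,-5,-5 ,-4, - 4, - 3, - 2, - 2 ,-1, 0,0, 5/13, 1,4, 5,7, 8, 8.47 ] 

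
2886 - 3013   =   - 127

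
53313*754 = 40198002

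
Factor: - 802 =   -  2^1*401^1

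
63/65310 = 3/3110 = 0.00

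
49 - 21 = 28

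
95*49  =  4655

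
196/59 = 196/59  =  3.32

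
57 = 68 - 11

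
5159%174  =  113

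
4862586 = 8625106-3762520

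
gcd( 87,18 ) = 3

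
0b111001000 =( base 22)kg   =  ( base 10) 456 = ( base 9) 556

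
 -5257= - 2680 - 2577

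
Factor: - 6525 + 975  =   - 2^1 * 3^1*5^2* 37^1 = - 5550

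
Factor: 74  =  2^1*37^1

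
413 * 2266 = 935858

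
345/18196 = 345/18196 = 0.02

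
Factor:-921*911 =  - 3^1*307^1*911^1 = - 839031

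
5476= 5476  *1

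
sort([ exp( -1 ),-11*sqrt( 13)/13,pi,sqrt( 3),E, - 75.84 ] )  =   [ - 75.84, - 11*sqrt( 13) /13,exp( - 1),sqrt( 3), E,pi]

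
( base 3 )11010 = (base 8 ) 157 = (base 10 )111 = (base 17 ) 69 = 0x6F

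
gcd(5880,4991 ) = 7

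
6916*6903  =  47741148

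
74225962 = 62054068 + 12171894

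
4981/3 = 4981/3 = 1660.33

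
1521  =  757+764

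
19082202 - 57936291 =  - 38854089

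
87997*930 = 81837210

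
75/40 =15/8 = 1.88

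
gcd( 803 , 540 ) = 1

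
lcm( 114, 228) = 228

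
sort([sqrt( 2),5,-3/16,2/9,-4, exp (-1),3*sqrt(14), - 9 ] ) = [-9, - 4, - 3/16, 2/9, exp (  -  1), sqrt( 2 ), 5, 3*sqrt( 14) ] 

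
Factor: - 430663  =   - 430663^1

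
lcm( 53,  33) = 1749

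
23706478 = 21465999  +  2240479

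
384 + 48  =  432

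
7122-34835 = - 27713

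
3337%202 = 105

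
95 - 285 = -190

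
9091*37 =336367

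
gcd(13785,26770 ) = 5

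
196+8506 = 8702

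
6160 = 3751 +2409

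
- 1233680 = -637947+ - 595733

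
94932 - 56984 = 37948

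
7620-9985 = - 2365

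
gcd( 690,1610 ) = 230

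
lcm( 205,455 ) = 18655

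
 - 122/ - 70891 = 122/70891 =0.00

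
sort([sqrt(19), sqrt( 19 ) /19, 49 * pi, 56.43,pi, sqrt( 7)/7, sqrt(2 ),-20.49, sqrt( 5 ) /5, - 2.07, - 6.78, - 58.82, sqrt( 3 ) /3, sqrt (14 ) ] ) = [ - 58.82, - 20.49, - 6.78, - 2.07, sqrt( 19)/19,sqrt( 7 )/7,sqrt( 5)/5, sqrt( 3 ) /3, sqrt(2),pi,sqrt( 14 ),sqrt(19),56.43,49*pi]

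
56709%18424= 1437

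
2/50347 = 2/50347 = 0.00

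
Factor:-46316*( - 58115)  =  2691654340 =2^2*5^1*59^1*197^1*11579^1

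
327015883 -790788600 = - 463772717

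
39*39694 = 1548066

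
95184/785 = 95184/785 = 121.25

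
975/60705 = 65/4047 = 0.02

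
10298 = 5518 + 4780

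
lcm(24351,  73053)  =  73053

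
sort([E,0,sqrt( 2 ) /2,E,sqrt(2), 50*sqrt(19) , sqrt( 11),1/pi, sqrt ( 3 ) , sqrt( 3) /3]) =[0,1/pi, sqrt( 3 ) /3,sqrt( 2 )/2 , sqrt(2), sqrt (3),E,E,sqrt(11 ) , 50*sqrt( 19) ] 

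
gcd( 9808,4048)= 16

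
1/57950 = 1/57950 = 0.00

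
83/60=1 + 23/60 = 1.38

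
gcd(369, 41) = 41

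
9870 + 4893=14763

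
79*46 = 3634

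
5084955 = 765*6647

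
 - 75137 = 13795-88932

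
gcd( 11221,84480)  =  1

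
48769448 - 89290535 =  - 40521087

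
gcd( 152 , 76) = 76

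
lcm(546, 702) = 4914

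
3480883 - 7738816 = - 4257933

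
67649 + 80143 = 147792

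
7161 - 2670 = 4491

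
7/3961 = 7/3961 =0.00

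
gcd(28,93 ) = 1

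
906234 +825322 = 1731556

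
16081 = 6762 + 9319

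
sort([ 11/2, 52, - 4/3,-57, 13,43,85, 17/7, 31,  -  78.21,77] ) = [ - 78.21 ,  -  57, - 4/3, 17/7,  11/2, 13, 31,43, 52,77, 85]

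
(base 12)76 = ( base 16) 5A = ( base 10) 90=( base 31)2S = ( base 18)50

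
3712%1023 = 643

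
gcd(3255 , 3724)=7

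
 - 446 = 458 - 904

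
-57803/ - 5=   11560+3/5 = 11560.60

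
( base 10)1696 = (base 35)1DG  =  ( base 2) 11010100000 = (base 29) 20e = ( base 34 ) 1FU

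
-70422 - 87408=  - 157830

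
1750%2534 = 1750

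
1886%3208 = 1886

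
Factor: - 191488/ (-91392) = 44/21  =  2^2*3^( - 1)*7^ (  -  1)*11^1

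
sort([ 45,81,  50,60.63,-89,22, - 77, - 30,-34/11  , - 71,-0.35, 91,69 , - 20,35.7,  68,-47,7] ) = [ - 89, - 77, - 71, - 47,- 30, - 20, -34/11, - 0.35,7,22,35.7,45, 50, 60.63 , 68,69,81,91 ] 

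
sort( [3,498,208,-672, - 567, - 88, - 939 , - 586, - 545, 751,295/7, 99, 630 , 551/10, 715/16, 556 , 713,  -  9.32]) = [-939, - 672,-586,-567, - 545,-88,-9.32 , 3,295/7, 715/16, 551/10, 99,208,498, 556, 630, 713,751 ]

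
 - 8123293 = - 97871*83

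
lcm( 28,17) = 476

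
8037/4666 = 1+3371/4666 = 1.72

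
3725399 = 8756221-5030822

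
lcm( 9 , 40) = 360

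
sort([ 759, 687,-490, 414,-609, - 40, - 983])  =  [ - 983, - 609, - 490, - 40,  414,  687, 759]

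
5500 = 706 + 4794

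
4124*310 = 1278440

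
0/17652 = 0  =  0.00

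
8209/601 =8209/601= 13.66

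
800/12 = 200/3=66.67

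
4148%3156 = 992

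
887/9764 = 887/9764 = 0.09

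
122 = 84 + 38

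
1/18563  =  1/18563 = 0.00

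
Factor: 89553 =3^1*29851^1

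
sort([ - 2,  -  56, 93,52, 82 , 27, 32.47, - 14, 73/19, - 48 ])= [ - 56, - 48,  -  14, - 2, 73/19,27, 32.47, 52,82,93]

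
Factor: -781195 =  - 5^1*23^1*6793^1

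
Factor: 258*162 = 2^2*3^5*43^1= 41796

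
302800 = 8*37850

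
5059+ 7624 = 12683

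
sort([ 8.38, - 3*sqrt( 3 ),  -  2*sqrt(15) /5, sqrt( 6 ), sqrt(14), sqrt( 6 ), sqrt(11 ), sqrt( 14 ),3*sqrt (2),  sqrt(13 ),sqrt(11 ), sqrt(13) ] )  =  [ - 3*sqrt(3), - 2*sqrt (15 )/5,sqrt( 6),sqrt(6), sqrt(11 ),sqrt(11),sqrt(13),sqrt(13 ),sqrt (14), sqrt(14 ), 3*sqrt( 2 ), 8.38]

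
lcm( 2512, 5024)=5024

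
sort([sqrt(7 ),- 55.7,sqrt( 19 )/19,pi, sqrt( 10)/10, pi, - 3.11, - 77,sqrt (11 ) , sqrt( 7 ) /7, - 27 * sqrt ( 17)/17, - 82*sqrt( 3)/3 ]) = [ - 77, - 55.7, - 82*sqrt( 3 ) /3,-27 * sqrt( 17 ) /17, - 3.11,sqrt( 19 )/19,sqrt (10 ) /10, sqrt( 7 ) /7,sqrt( 7 ),pi,pi,  sqrt(11 )] 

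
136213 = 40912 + 95301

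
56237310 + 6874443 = 63111753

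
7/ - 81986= - 1+ 81979/81986 = -0.00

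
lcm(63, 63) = 63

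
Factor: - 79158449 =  - 599^1*132151^1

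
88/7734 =44/3867 = 0.01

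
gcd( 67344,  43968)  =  48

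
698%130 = 48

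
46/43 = 1 + 3/43 = 1.07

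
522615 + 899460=1422075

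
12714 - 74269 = -61555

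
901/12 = 75+1/12 = 75.08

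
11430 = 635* 18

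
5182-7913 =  - 2731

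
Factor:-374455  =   - 5^1*74891^1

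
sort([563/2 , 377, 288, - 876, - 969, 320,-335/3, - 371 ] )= [-969,-876, - 371, - 335/3,563/2 , 288, 320, 377] 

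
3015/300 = 201/20 = 10.05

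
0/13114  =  0 = 0.00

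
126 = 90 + 36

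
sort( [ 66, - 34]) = [-34,66 ]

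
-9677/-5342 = 9677/5342 =1.81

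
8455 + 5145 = 13600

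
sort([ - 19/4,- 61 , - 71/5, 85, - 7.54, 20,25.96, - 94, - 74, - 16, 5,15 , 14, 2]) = [ - 94, - 74, - 61, - 16, - 71/5,-7.54,-19/4, 2, 5, 14, 15, 20,25.96, 85]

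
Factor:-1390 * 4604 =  - 6399560=- 2^3* 5^1 * 139^1*1151^1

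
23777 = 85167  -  61390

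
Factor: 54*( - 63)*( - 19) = 64638= 2^1*3^5*7^1*19^1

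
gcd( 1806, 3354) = 258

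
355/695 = 71/139  =  0.51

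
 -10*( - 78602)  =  786020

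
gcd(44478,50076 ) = 18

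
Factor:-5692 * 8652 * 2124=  - 104601018816 = - 2^6*3^3*7^1*59^1*103^1*  1423^1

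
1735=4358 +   -  2623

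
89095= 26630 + 62465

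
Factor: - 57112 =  - 2^3*11^2 *59^1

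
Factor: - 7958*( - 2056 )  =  2^4*23^1*173^1*257^1 = 16361648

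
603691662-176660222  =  427031440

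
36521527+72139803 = 108661330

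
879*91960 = 80832840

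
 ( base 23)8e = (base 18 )B0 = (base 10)198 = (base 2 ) 11000110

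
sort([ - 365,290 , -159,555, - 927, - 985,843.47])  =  [ - 985,-927, - 365,-159,290,555 , 843.47 ]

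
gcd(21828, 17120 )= 428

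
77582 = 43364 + 34218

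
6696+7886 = 14582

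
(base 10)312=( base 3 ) 102120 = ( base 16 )138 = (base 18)h6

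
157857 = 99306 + 58551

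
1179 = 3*393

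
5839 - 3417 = 2422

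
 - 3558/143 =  - 25  +  17/143=   - 24.88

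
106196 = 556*191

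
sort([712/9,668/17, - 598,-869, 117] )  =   [ - 869, - 598, 668/17 , 712/9 , 117 ]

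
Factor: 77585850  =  2^1*3^4*5^2 * 19157^1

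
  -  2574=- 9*286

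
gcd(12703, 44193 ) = 1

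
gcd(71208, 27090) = 774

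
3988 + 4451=8439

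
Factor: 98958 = 2^1* 3^1*16493^1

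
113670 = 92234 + 21436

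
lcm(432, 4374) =34992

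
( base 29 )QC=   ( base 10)766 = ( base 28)ra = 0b1011111110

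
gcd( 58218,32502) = 6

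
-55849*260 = -14520740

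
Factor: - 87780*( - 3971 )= 348574380 = 2^2*3^1*5^1* 7^1*11^2*19^3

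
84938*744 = 63193872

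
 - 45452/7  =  -6494 + 6/7 = - 6493.14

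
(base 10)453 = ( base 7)1215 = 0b111000101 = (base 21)10c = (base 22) KD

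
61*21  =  1281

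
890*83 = 73870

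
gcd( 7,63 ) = 7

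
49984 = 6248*8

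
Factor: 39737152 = 2^6*7^1*13^1*6823^1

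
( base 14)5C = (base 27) 31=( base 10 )82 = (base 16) 52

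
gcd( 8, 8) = 8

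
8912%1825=1612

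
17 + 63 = 80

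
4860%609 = 597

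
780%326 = 128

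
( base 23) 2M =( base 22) 32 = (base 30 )28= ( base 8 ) 104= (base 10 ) 68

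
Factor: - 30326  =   - 2^1* 59^1*257^1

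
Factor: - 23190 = -2^1*3^1* 5^1*773^1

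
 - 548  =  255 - 803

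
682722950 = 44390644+638332306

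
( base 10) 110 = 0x6E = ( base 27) 42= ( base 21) 55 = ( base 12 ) 92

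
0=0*17992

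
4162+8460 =12622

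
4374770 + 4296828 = 8671598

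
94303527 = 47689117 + 46614410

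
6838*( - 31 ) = -211978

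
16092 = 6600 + 9492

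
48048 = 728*66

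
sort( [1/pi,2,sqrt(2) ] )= [ 1/pi, sqrt (2),2]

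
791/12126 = 791/12126 = 0.07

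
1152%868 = 284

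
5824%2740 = 344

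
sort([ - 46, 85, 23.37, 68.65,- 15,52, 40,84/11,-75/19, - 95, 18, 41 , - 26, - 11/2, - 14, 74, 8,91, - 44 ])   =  [ - 95, - 46,-44, - 26, - 15, - 14, - 11/2, - 75/19, 84/11, 8, 18,23.37,40, 41,52, 68.65,74, 85, 91]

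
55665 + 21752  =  77417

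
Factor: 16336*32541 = 531589776=2^4*3^1*1021^1*10847^1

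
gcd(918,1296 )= 54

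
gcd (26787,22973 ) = 1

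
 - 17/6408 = -17/6408 = - 0.00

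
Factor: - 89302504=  - 2^3 *181^1*61673^1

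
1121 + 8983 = 10104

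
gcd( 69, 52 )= 1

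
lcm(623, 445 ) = 3115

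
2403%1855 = 548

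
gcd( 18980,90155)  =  4745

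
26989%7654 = 4027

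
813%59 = 46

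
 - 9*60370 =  - 543330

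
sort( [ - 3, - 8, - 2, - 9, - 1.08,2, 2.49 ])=[ - 9,- 8,  -  3, - 2, - 1.08  ,  2,2.49 ]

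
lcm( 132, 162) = 3564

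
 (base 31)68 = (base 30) 6e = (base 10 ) 194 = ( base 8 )302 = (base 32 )62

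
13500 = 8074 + 5426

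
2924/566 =5 + 47/283 = 5.17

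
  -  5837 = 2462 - 8299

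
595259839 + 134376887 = 729636726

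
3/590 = 3/590=0.01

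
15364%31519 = 15364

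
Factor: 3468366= 2^1*3^3* 11^1* 5839^1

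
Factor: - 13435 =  - 5^1*2687^1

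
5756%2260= 1236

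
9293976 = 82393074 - 73099098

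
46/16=23/8 = 2.88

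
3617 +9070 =12687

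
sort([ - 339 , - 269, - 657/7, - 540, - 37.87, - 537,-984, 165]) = [ - 984, - 540, - 537,-339, - 269,-657/7, - 37.87, 165]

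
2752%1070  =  612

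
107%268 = 107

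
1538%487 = 77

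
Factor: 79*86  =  2^1*43^1*79^1 =6794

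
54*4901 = 264654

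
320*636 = 203520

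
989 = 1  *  989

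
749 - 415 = 334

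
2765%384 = 77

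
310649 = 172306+138343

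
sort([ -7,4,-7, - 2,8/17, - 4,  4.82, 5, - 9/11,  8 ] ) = [  -  7 , - 7, - 4, - 2,- 9/11, 8/17,4, 4.82,  5,  8 ] 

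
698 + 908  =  1606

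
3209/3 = 1069 + 2/3   =  1069.67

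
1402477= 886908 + 515569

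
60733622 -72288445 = -11554823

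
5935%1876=307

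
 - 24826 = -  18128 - 6698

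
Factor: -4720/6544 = -295/409 = -  5^1*59^1*409^(  -  1)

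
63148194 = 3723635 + 59424559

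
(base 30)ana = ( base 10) 9700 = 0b10010111100100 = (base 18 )1bgg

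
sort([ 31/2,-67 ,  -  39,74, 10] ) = [ - 67, - 39,  10,31/2,74]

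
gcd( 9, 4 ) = 1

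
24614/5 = 24614/5=4922.80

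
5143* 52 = 267436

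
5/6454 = 5/6454  =  0.00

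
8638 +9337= 17975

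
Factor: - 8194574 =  - 2^1*131^1* 31277^1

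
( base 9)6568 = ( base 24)89h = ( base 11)3701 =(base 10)4841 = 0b1001011101001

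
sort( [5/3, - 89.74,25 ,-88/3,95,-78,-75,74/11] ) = [-89.74, -78,-75, - 88/3,5/3,74/11,25,95 ]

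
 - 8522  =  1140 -9662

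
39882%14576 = 10730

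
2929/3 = 2929/3 = 976.33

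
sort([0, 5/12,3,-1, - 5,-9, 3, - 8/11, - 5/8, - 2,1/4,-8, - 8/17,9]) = [ - 9 , - 8, - 5, - 2, - 1, - 8/11, - 5/8, - 8/17, 0,1/4,5/12 , 3, 3,9] 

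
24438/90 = 4073/15 = 271.53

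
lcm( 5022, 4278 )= 115506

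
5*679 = 3395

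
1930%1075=855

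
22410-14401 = 8009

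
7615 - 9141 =-1526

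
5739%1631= 846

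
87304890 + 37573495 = 124878385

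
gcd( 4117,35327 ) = 1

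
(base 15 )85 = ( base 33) 3Q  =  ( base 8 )175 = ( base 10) 125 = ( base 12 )a5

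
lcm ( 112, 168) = 336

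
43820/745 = 58 + 122/149 = 58.82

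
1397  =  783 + 614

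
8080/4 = 2020 = 2020.00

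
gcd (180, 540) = 180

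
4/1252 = 1/313 = 0.00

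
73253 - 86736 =-13483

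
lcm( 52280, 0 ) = 0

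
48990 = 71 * 690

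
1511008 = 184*8212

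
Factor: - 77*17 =-1309  =  - 7^1*11^1*17^1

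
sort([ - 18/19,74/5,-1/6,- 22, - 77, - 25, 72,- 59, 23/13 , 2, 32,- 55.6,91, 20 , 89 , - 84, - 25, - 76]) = [ - 84, - 77, - 76, - 59,- 55.6, - 25, -25, - 22 ,- 18/19, - 1/6, 23/13, 2, 74/5, 20,  32, 72, 89, 91 ]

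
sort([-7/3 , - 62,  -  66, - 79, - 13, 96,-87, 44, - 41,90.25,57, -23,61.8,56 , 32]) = [ - 87,  -  79,  -  66,-62, - 41, - 23,  -  13, - 7/3,32, 44,56 , 57,61.8,  90.25, 96]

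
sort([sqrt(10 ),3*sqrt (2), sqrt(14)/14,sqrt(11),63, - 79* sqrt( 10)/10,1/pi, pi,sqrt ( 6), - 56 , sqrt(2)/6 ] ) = [ - 56, - 79*sqrt( 10 )/10,sqrt(2) /6,sqrt(14)/14,  1/pi,sqrt(6),pi,  sqrt(10), sqrt (11), 3*sqrt( 2),63]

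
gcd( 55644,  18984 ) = 12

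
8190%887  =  207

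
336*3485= 1170960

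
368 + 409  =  777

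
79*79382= 6271178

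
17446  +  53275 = 70721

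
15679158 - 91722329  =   - 76043171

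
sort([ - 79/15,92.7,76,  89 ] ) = [- 79/15,76,89,92.7] 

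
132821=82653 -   -  50168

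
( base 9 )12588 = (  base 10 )8504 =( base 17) 1C74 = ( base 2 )10000100111000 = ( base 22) hcc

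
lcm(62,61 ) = 3782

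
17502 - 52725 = -35223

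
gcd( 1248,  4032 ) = 96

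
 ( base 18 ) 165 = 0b110110101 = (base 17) 18C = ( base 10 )437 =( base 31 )E3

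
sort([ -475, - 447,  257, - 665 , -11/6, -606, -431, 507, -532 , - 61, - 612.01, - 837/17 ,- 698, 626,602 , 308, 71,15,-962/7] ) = [ - 698, - 665, - 612.01, -606, -532, - 475, - 447 ,-431, - 962/7,  -  61,  -  837/17, - 11/6  ,  15,71, 257, 308,507, 602, 626 ]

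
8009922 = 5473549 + 2536373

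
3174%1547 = 80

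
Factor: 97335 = 3^3*5^1*7^1*103^1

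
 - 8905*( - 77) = 685685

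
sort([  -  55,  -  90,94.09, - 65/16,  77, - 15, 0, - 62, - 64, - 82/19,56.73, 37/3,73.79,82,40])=[ - 90 , - 64, - 62, - 55, - 15, - 82/19, - 65/16,0,37/3, 40,56.73, 73.79, 77,82, 94.09 ]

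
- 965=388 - 1353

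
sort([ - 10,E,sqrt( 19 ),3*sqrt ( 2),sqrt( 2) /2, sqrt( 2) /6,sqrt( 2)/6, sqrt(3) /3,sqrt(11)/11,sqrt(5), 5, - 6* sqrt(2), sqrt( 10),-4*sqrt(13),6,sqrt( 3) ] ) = [  -  4*sqrt(13 ), - 10,-6*sqrt(2), sqrt(2) /6,  sqrt(2)/6, sqrt( 11) /11,sqrt( 3) /3, sqrt( 2)/2,sqrt( 3), sqrt ( 5),E,sqrt( 10), 3*sqrt ( 2),sqrt ( 19),5,6]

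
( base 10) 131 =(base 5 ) 1011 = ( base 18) 75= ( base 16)83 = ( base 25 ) 56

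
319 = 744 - 425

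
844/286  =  422/143  =  2.95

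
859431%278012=25395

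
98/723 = 98/723 = 0.14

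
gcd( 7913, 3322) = 1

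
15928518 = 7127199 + 8801319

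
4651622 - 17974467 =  - 13322845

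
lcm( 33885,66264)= 2981880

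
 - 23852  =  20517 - 44369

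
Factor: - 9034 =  - 2^1*4517^1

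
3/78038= 3/78038 = 0.00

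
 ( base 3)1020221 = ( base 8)1624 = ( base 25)1BG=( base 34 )QW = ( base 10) 916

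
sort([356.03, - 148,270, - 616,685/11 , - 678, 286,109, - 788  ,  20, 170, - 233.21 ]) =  [- 788  , - 678 ,-616, - 233.21, - 148,20,685/11,109 , 170,270,  286, 356.03 ] 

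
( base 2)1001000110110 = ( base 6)33330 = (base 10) 4662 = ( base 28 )5QE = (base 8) 11066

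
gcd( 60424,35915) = 1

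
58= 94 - 36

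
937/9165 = 937/9165 = 0.10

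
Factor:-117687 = -3^1 * 39229^1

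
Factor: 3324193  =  3324193^1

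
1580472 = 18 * 87804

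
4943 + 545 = 5488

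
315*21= 6615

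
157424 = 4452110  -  4294686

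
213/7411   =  213/7411 = 0.03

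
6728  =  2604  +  4124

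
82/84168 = 41/42084 = 0.00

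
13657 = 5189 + 8468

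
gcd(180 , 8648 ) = 4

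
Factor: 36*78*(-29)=  -  81432=-2^3*3^3*13^1*29^1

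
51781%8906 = 7251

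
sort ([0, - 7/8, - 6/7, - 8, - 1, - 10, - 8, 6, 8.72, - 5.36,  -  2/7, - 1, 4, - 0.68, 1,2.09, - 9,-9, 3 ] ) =[  -  10, - 9, - 9, - 8, - 8, - 5.36, - 1, - 1, - 7/8, - 6/7, - 0.68, - 2/7,0 , 1, 2.09, 3,  4, 6, 8.72] 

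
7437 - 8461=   -  1024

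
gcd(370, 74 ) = 74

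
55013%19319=16375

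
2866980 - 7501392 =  - 4634412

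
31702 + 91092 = 122794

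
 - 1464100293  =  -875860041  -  588240252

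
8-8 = 0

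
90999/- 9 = -10111 + 0/1 = -  10111.00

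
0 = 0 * 867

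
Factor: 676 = 2^2*13^2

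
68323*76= 5192548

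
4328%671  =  302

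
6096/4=1524 = 1524.00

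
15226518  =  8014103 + 7212415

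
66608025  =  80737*825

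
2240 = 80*28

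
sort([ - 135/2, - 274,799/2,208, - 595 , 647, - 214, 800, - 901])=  [ - 901, - 595, - 274, - 214, - 135/2, 208, 799/2 , 647, 800 ]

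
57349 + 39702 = 97051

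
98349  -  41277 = 57072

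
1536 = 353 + 1183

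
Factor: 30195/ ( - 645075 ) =- 5^( - 1 ) *11^1*47^( - 1 )  =  - 11/235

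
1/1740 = 1/1740 = 0.00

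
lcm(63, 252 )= 252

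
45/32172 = 15/10724 = 0.00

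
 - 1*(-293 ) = 293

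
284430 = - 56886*(-5)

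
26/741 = 2/57 = 0.04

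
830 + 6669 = 7499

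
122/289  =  122/289 = 0.42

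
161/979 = 161/979 =0.16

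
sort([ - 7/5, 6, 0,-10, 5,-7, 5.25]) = [ - 10,-7,  -  7/5, 0, 5, 5.25, 6 ]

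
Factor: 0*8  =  0^1  =  0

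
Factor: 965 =5^1*193^1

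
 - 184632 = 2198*(-84) 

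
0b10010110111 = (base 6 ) 5331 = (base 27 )1HJ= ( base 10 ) 1207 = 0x4B7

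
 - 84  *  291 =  - 24444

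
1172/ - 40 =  - 293/10 = -  29.30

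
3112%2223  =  889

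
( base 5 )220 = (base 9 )66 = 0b111100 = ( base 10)60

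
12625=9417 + 3208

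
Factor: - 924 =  -2^2* 3^1 *7^1*11^1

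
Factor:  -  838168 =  - 2^3*17^1*6163^1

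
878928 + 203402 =1082330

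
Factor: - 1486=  - 2^1*743^1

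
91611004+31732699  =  123343703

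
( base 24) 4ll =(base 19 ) 7FH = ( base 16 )B0D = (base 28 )3h1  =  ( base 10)2829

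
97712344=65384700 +32327644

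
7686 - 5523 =2163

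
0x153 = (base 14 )1A3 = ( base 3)110120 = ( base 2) 101010011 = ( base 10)339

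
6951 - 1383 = 5568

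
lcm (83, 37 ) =3071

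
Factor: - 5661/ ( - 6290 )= 2^( - 1)*3^2*5^(  -  1) = 9/10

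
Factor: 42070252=2^2*7^1*383^1*3923^1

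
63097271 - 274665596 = -211568325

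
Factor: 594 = 2^1*3^3*11^1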